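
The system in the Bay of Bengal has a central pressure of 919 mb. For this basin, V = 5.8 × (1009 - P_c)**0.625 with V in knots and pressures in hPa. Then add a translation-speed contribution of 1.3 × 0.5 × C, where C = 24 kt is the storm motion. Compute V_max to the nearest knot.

ΔP = 1009 − 919 = 90 mb.
90^0.625 ≈ 16.650.
V ≈ 5.8 × 16.650 ≈ 96.6 kt.
Translation term: 1.3 × 0.5 × 24 = 15.6 kt.
Corrected V ≈ 112.2 kt → 112 kt.

112 kt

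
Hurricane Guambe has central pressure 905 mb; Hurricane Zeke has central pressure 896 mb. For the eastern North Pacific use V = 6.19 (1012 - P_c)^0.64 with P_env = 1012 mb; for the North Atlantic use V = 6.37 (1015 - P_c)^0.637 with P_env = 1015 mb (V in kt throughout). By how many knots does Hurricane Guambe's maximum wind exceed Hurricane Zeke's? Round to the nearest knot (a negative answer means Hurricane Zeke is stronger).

-11 kt

Hurricane Guambe: ΔP = 107; V ≈ 6.19 × 107^0.64 ≈ 123.17 kt.
Hurricane Zeke: ΔP = 119; V ≈ 6.37 × 119^0.637 ≈ 133.74 kt.
Difference ≈ 123.17 − 133.74 = -10.57 → -11 kt.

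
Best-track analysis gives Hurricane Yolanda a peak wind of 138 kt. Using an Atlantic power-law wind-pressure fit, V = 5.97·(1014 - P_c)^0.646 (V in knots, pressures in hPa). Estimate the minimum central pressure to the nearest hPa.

885 hPa

ΔP = (V / 5.97)^(1/0.646) = (138/5.97)^1.548.
138/5.97 = 23.116; 23.116^1.548 ≈ 129.21 hPa.
P_c = 1014 − 129.21 = 884.79 ≈ 885 hPa.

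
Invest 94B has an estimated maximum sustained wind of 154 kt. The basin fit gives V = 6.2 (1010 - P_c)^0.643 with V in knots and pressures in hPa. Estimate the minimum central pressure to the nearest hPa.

862 hPa

ΔP = (V / 6.2)^(1/0.643) = (154/6.2)^1.555.
154/6.2 = 24.839; 24.839^1.555 ≈ 147.82 hPa.
P_c = 1010 − 147.82 = 862.18 ≈ 862 hPa.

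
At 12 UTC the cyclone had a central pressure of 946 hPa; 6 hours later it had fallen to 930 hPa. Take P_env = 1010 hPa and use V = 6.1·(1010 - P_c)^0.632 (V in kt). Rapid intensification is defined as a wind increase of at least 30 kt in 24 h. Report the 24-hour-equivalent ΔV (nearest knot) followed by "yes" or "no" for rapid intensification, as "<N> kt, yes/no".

V₁: ΔP = 64, V ≈ 6.1 × 64^0.632 ≈ 84.50 kt.
V₂: ΔP = 80, V ≈ 6.1 × 80^0.632 ≈ 97.29 kt.
ΔV over 6 h = 12.79 kt → 24 h equivalent = 12.79 × 24/6 ≈ 51.16 kt.
51 kt ≥ 30 kt ⇒ rapid intensification.

51 kt, yes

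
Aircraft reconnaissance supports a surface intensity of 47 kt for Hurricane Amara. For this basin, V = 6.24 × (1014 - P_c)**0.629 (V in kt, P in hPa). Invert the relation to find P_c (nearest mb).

ΔP = (V / 6.24)^(1/0.629) = (47/6.24)^1.590.
47/6.24 = 7.532; 7.532^1.590 ≈ 24.78 mb.
P_c = 1014 − 24.78 = 989.22 ≈ 989 mb.

989 mb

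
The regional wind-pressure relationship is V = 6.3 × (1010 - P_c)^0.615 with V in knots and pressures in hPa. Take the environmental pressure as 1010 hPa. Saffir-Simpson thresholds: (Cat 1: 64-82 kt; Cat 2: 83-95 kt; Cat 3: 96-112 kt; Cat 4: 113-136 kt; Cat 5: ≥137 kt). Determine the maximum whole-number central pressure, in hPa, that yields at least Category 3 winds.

Category 3 begins at V = 96 kt.
Required ΔP = (96/6.3)^(1/0.615) = 15.238^1.626 ≈ 83.84 hPa.
P_c ≤ 1010 − 83.84 = 926.16, so the highest integer P_c is 926 hPa.

926 hPa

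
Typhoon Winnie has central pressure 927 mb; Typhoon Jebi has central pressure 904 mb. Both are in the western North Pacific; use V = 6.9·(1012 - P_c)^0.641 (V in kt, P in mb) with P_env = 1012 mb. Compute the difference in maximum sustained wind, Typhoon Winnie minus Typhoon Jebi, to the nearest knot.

Typhoon Winnie: ΔP = 85; V ≈ 6.9 × 85^0.641 ≈ 119.02 kt.
Typhoon Jebi: ΔP = 108; V ≈ 6.9 × 108^0.641 ≈ 138.76 kt.
Difference ≈ 119.02 − 138.76 = -19.74 → -20 kt.

-20 kt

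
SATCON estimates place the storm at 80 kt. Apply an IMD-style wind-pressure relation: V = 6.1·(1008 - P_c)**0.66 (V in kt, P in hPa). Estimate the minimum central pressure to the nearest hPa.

ΔP = (V / 6.1)^(1/0.66) = (80/6.1)^1.515.
80/6.1 = 13.115; 13.115^1.515 ≈ 49.38 hPa.
P_c = 1008 − 49.38 = 958.62 ≈ 959 hPa.

959 hPa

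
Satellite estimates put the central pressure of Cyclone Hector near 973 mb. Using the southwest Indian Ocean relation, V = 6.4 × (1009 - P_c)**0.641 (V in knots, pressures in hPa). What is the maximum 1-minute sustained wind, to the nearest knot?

64 kt

ΔP = 1009 − 973 = 36 mb.
36^0.641 ≈ 9.945.
V ≈ 6.4 × 9.945 ≈ 63.6 kt.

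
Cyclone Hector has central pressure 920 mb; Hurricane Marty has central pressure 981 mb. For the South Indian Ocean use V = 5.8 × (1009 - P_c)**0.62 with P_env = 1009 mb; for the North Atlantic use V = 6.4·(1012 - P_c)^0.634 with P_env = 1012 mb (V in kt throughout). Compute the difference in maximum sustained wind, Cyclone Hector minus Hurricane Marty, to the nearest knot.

Cyclone Hector: ΔP = 89; V ≈ 5.8 × 89^0.62 ≈ 93.77 kt.
Hurricane Marty: ΔP = 31; V ≈ 6.4 × 31^0.634 ≈ 56.46 kt.
Difference ≈ 93.77 − 56.46 = 37.31 → 37 kt.

37 kt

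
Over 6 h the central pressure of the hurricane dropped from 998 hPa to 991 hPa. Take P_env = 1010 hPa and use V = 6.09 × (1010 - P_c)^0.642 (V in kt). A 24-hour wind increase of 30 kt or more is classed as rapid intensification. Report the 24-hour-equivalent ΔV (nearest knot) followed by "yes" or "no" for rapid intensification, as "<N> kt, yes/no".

V₁: ΔP = 12, V ≈ 6.09 × 12^0.642 ≈ 30.02 kt.
V₂: ΔP = 19, V ≈ 6.09 × 19^0.642 ≈ 40.33 kt.
ΔV over 6 h = 10.31 kt → 24 h equivalent = 10.31 × 24/6 ≈ 41.24 kt.
41 kt ≥ 30 kt ⇒ rapid intensification.

41 kt, yes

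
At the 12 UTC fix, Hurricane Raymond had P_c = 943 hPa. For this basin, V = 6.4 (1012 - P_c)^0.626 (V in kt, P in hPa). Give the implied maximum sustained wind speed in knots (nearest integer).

ΔP = 1012 − 943 = 69 hPa.
69^0.626 ≈ 14.162.
V ≈ 6.4 × 14.162 ≈ 90.6 kt.

91 kt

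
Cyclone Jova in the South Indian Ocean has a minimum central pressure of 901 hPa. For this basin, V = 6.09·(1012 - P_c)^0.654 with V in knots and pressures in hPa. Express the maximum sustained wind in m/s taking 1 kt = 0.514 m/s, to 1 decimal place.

68.1 m/s

ΔP = 1012 − 901 = 111 hPa.
V ≈ 6.09 × 111^0.654 = 6.09 × 21.759 ≈ 132.513 kt.
132.513 × 0.514 ≈ 68.11 m/s → 68.1 m/s.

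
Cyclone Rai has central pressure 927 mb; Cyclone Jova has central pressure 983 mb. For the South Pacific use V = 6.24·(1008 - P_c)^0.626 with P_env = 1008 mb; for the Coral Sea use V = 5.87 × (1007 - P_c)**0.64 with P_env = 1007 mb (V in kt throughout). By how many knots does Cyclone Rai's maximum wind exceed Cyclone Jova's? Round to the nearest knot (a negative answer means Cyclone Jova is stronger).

Cyclone Rai: ΔP = 81; V ≈ 6.24 × 81^0.626 ≈ 97.70 kt.
Cyclone Jova: ΔP = 24; V ≈ 5.87 × 24^0.64 ≈ 44.87 kt.
Difference ≈ 97.70 − 44.87 = 52.83 → 53 kt.

53 kt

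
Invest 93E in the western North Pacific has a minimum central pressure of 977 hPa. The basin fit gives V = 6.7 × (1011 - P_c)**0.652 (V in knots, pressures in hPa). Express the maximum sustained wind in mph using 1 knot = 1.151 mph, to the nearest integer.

77 mph

ΔP = 1011 − 977 = 34 hPa.
V ≈ 6.7 × 34^0.652 = 6.7 × 9.966 ≈ 66.773 kt.
66.773 × 1.151 ≈ 76.86 mph → 77 mph.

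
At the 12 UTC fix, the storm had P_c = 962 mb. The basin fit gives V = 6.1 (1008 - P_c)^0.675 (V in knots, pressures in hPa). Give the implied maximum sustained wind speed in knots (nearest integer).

81 kt

ΔP = 1008 − 962 = 46 mb.
46^0.675 ≈ 13.254.
V ≈ 6.1 × 13.254 ≈ 80.9 kt.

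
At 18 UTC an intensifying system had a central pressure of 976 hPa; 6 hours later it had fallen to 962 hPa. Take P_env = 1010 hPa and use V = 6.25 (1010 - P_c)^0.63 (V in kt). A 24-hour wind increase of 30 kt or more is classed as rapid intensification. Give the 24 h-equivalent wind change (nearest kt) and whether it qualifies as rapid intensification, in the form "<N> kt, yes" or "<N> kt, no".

56 kt, yes

V₁: ΔP = 34, V ≈ 6.25 × 34^0.63 ≈ 57.64 kt.
V₂: ΔP = 48, V ≈ 6.25 × 48^0.63 ≈ 71.62 kt.
ΔV over 6 h = 13.98 kt → 24 h equivalent = 13.98 × 24/6 ≈ 55.92 kt.
56 kt ≥ 30 kt ⇒ rapid intensification.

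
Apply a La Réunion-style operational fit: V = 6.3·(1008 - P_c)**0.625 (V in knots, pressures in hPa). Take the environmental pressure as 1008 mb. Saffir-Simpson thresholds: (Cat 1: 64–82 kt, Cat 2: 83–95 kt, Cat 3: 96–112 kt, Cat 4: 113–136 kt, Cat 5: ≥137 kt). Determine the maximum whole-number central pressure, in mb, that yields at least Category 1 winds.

967 mb

Category 1 begins at V = 64 kt.
Required ΔP = (64/6.3)^(1/0.625) = 10.159^1.600 ≈ 40.83 mb.
P_c ≤ 1008 − 40.83 = 967.17, so the highest integer P_c is 967 mb.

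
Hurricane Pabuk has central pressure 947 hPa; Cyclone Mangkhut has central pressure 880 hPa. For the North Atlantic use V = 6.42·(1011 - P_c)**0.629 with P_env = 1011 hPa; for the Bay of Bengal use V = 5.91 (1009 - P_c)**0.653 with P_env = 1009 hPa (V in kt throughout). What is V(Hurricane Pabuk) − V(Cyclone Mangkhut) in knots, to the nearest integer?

Hurricane Pabuk: ΔP = 64; V ≈ 6.42 × 64^0.629 ≈ 87.83 kt.
Cyclone Mangkhut: ΔP = 129; V ≈ 5.91 × 129^0.653 ≈ 141.19 kt.
Difference ≈ 87.83 − 141.19 = -53.36 → -53 kt.

-53 kt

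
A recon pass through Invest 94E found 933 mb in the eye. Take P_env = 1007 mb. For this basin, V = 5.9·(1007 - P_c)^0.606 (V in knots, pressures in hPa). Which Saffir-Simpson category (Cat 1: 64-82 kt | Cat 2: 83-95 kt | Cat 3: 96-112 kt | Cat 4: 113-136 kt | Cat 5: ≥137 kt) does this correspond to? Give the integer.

ΔP = 1007 − 933 = 74 mb.
V ≈ 5.9 × 74^0.606 = 5.9 × 13.58 ≈ 80 kt.
80 kt falls in the Category 1 band.

1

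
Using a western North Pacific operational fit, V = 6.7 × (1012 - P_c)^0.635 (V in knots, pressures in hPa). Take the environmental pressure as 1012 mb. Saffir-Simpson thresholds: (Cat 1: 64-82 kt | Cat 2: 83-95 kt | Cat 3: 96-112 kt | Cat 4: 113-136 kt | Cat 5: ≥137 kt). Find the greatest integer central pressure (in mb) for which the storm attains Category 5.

Category 5 begins at V = 137 kt.
Required ΔP = (137/6.7)^(1/0.635) = 20.448^1.575 ≈ 115.88 mb.
P_c ≤ 1012 − 115.88 = 896.12, so the highest integer P_c is 896 mb.

896 mb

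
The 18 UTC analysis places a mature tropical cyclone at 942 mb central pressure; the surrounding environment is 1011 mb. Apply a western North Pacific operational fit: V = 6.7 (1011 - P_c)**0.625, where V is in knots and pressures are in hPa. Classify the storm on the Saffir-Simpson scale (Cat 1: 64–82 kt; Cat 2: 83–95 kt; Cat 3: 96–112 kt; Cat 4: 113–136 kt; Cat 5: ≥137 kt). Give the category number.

ΔP = 1011 − 942 = 69 mb.
V ≈ 6.7 × 69^0.625 = 6.7 × 14.10 ≈ 94 kt.
94 kt falls in the Category 2 band.

2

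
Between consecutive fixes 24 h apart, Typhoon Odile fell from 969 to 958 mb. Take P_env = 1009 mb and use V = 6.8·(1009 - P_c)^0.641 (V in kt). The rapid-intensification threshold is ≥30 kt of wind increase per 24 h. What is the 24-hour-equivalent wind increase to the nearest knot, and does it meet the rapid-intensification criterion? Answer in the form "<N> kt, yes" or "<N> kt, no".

12 kt, no

V₁: ΔP = 40, V ≈ 6.8 × 40^0.641 ≈ 72.35 kt.
V₂: ΔP = 51, V ≈ 6.8 × 51^0.641 ≈ 84.54 kt.
ΔV over 24 h = 12.19 kt → 24 h equivalent = 12.19 × 24/24 ≈ 12.19 kt.
12 kt < 30 kt ⇒ not rapid intensification.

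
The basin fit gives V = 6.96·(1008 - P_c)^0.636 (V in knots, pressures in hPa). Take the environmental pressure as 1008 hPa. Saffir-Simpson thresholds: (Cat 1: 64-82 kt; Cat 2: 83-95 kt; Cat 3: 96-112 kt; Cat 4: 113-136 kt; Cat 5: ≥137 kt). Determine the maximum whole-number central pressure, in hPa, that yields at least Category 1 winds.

975 hPa

Category 1 begins at V = 64 kt.
Required ΔP = (64/6.96)^(1/0.636) = 9.195^1.572 ≈ 32.74 hPa.
P_c ≤ 1008 − 32.74 = 975.26, so the highest integer P_c is 975 hPa.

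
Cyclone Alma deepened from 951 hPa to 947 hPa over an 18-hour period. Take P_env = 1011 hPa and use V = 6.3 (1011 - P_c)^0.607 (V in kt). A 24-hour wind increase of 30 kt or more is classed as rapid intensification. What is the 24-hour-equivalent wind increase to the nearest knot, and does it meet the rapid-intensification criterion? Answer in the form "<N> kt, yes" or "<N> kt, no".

V₁: ΔP = 60, V ≈ 6.3 × 60^0.607 ≈ 75.63 kt.
V₂: ΔP = 64, V ≈ 6.3 × 64^0.607 ≈ 78.65 kt.
ΔV over 18 h = 3.02 kt → 24 h equivalent = 3.02 × 24/18 ≈ 4.03 kt.
4 kt < 30 kt ⇒ not rapid intensification.

4 kt, no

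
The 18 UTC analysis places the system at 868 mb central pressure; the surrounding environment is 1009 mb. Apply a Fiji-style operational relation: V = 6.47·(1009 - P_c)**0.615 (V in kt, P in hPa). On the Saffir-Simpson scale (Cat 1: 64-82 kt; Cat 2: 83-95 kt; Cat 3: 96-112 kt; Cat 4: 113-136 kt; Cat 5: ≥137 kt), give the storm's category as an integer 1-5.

ΔP = 1009 − 868 = 141 mb.
V ≈ 6.47 × 141^0.615 = 6.47 × 20.98 ≈ 136 kt.
136 kt falls in the Category 4 band.

4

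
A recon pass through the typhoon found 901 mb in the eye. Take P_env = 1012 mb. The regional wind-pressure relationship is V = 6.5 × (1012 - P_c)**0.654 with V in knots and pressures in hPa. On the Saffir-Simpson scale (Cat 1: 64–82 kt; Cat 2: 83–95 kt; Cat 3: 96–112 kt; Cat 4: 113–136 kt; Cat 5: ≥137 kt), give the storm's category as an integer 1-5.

ΔP = 1012 − 901 = 111 mb.
V ≈ 6.5 × 111^0.654 = 6.5 × 21.76 ≈ 141 kt.
141 kt falls in the Category 5 band.

5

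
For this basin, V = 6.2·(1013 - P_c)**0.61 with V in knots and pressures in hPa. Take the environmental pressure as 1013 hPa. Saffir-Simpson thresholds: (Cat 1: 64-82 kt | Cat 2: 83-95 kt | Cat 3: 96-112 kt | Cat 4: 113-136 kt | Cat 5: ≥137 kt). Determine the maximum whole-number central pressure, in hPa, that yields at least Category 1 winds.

967 hPa

Category 1 begins at V = 64 kt.
Required ΔP = (64/6.2)^(1/0.61) = 10.323^1.639 ≈ 45.91 hPa.
P_c ≤ 1013 − 45.91 = 967.09, so the highest integer P_c is 967 hPa.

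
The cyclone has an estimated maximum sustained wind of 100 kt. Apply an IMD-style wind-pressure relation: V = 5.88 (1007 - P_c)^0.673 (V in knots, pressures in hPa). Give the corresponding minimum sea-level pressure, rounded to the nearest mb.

940 mb

ΔP = (V / 5.88)^(1/0.673) = (100/5.88)^1.486.
100/5.88 = 17.007; 17.007^1.486 ≈ 67.38 mb.
P_c = 1007 − 67.38 = 939.62 ≈ 940 mb.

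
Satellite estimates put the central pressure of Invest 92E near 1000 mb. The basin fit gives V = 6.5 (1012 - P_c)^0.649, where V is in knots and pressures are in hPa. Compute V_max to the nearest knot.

ΔP = 1012 − 1000 = 12 mb.
12^0.649 ≈ 5.016.
V ≈ 6.5 × 5.016 ≈ 32.6 kt.

33 kt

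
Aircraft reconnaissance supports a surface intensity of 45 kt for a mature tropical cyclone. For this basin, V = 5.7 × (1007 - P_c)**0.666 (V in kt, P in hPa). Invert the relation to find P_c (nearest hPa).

985 hPa

ΔP = (V / 5.7)^(1/0.666) = (45/5.7)^1.502.
45/5.7 = 7.895; 7.895^1.502 ≈ 22.25 hPa.
P_c = 1007 − 22.25 = 984.75 ≈ 985 hPa.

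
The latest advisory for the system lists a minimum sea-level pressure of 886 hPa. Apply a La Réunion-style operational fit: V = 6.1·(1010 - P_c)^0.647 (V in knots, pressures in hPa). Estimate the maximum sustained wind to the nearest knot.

ΔP = 1010 − 886 = 124 hPa.
124^0.647 ≈ 22.617.
V ≈ 6.1 × 22.617 ≈ 138.0 kt.

138 kt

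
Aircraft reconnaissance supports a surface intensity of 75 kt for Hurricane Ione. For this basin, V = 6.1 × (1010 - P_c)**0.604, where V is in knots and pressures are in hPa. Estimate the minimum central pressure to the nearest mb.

946 mb

ΔP = (V / 6.1)^(1/0.604) = (75/6.1)^1.656.
75/6.1 = 12.295; 12.295^1.656 ≈ 63.71 mb.
P_c = 1010 − 63.71 = 946.29 ≈ 946 mb.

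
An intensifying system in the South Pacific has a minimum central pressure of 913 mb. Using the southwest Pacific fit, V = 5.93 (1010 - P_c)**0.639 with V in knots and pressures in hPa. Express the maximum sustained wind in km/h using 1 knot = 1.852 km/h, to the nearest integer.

204 km/h

ΔP = 1010 − 913 = 97 mb.
V ≈ 5.93 × 97^0.639 = 5.93 × 18.601 ≈ 110.307 kt.
110.307 × 1.852 ≈ 204.29 km/h → 204 km/h.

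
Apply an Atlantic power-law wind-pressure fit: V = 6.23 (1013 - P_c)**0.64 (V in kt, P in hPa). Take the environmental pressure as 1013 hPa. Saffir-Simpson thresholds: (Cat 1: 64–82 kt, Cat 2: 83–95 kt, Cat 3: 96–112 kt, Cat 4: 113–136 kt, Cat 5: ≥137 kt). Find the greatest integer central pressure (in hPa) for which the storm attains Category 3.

Category 3 begins at V = 96 kt.
Required ΔP = (96/6.23)^(1/0.64) = 15.409^1.562 ≈ 71.76 hPa.
P_c ≤ 1013 − 71.76 = 941.24, so the highest integer P_c is 941 hPa.

941 hPa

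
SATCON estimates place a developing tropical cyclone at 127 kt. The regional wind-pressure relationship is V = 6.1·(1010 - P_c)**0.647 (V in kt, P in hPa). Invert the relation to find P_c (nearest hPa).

ΔP = (V / 6.1)^(1/0.647) = (127/6.1)^1.546.
127/6.1 = 20.820; 20.820^1.546 ≈ 109.10 hPa.
P_c = 1010 − 109.10 = 900.90 ≈ 901 hPa.

901 hPa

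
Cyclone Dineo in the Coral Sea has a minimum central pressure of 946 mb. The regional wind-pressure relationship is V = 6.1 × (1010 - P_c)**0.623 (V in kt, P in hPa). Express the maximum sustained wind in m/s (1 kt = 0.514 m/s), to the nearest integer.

ΔP = 1010 − 946 = 64 mb.
V ≈ 6.1 × 64^0.623 = 6.1 × 13.343 ≈ 81.392 kt.
81.392 × 0.514 ≈ 41.84 m/s → 42 m/s.

42 m/s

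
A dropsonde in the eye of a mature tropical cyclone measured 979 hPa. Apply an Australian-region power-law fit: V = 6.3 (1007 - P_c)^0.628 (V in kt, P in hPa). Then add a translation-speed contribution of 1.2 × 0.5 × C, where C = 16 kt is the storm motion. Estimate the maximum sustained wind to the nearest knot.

61 kt

ΔP = 1007 − 979 = 28 hPa.
28^0.628 ≈ 8.106.
V ≈ 6.3 × 8.106 ≈ 51.1 kt.
Translation term: 1.2 × 0.5 × 16 = 9.6 kt.
Corrected V ≈ 60.7 kt → 61 kt.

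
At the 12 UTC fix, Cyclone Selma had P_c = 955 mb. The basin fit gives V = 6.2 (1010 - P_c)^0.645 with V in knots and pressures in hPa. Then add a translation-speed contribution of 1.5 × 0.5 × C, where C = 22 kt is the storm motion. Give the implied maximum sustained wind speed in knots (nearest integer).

ΔP = 1010 − 955 = 55 mb.
55^0.645 ≈ 13.260.
V ≈ 6.2 × 13.260 ≈ 82.2 kt.
Translation term: 1.5 × 0.5 × 22 = 16.5 kt.
Corrected V ≈ 98.7 kt → 99 kt.

99 kt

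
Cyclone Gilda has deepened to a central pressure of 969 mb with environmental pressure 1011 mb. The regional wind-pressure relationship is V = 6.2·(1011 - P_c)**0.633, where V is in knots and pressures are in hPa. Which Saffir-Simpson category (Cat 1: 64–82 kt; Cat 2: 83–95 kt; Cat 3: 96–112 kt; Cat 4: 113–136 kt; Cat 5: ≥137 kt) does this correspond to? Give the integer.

1

ΔP = 1011 − 969 = 42 mb.
V ≈ 6.2 × 42^0.633 = 6.2 × 10.65 ≈ 66 kt.
66 kt falls in the Category 1 band.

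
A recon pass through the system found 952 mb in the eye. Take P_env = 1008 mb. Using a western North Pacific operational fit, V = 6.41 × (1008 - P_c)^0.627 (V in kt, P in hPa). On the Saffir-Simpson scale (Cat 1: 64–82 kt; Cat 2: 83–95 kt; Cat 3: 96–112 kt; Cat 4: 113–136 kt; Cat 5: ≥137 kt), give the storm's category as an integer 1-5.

1

ΔP = 1008 − 952 = 56 mb.
V ≈ 6.41 × 56^0.627 = 6.41 × 12.48 ≈ 80 kt.
80 kt falls in the Category 1 band.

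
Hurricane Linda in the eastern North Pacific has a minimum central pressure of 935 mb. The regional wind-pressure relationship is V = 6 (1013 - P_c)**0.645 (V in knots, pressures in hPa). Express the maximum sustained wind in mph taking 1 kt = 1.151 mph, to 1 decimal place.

ΔP = 1013 − 935 = 78 mb.
V ≈ 6 × 78^0.645 = 6 × 16.611 ≈ 99.667 kt.
99.667 × 1.151 ≈ 114.72 mph → 114.7 mph.

114.7 mph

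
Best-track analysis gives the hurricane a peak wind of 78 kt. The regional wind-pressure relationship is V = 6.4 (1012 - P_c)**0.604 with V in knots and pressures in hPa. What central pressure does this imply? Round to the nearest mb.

949 mb

ΔP = (V / 6.4)^(1/0.604) = (78/6.4)^1.656.
78/6.4 = 12.188; 12.188^1.656 ≈ 62.79 mb.
P_c = 1012 − 62.79 = 949.21 ≈ 949 mb.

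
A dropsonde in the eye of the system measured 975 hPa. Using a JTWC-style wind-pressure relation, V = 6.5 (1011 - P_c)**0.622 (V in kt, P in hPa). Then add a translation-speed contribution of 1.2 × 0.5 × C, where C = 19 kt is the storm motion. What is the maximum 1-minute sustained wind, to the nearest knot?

ΔP = 1011 − 975 = 36 hPa.
36^0.622 ≈ 9.290.
V ≈ 6.5 × 9.290 ≈ 60.4 kt.
Translation term: 1.2 × 0.5 × 19 = 11.4 kt.
Corrected V ≈ 71.8 kt → 72 kt.

72 kt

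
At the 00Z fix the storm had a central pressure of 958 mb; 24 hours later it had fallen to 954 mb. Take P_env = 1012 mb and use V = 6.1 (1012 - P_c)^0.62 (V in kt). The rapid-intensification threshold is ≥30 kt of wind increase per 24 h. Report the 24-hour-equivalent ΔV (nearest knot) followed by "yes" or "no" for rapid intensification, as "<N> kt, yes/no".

3 kt, no

V₁: ΔP = 54, V ≈ 6.1 × 54^0.62 ≈ 72.35 kt.
V₂: ΔP = 58, V ≈ 6.1 × 58^0.62 ≈ 75.62 kt.
ΔV over 24 h = 3.27 kt → 24 h equivalent = 3.27 × 24/24 ≈ 3.27 kt.
3 kt < 30 kt ⇒ not rapid intensification.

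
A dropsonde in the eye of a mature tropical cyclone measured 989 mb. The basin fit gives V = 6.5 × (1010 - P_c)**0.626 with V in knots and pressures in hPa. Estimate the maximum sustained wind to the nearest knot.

44 kt

ΔP = 1010 − 989 = 21 mb.
21^0.626 ≈ 6.725.
V ≈ 6.5 × 6.725 ≈ 43.7 kt.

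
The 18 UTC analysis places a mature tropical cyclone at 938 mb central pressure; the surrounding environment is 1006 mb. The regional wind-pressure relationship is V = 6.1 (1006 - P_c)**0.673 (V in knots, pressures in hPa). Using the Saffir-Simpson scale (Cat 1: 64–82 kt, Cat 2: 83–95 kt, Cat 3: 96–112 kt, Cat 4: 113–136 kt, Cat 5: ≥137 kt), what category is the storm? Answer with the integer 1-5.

ΔP = 1006 − 938 = 68 mb.
V ≈ 6.1 × 68^0.673 = 6.1 × 17.11 ≈ 104 kt.
104 kt falls in the Category 3 band.

3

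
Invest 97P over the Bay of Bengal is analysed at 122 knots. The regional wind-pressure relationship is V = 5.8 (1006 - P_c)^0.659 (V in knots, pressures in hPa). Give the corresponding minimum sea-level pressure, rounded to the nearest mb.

ΔP = (V / 5.8)^(1/0.659) = (122/5.8)^1.517.
122/5.8 = 21.034; 21.034^1.517 ≈ 101.74 mb.
P_c = 1006 − 101.74 = 904.26 ≈ 904 mb.

904 mb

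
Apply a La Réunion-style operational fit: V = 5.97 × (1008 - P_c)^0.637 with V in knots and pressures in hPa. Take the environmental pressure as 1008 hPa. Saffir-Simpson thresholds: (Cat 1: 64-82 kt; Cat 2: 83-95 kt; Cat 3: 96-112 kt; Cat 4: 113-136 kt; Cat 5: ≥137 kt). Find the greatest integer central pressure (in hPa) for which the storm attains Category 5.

871 hPa

Category 5 begins at V = 137 kt.
Required ΔP = (137/5.97)^(1/0.637) = 22.948^1.570 ≈ 136.83 hPa.
P_c ≤ 1008 − 136.83 = 871.17, so the highest integer P_c is 871 hPa.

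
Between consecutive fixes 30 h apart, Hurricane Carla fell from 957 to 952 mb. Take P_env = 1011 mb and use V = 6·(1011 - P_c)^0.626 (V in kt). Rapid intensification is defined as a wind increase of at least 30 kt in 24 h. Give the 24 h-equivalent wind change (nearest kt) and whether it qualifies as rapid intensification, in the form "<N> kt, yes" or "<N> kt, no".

3 kt, no

V₁: ΔP = 54, V ≈ 6 × 54^0.626 ≈ 72.88 kt.
V₂: ΔP = 59, V ≈ 6 × 59^0.626 ≈ 77.04 kt.
ΔV over 30 h = 4.16 kt → 24 h equivalent = 4.16 × 24/30 ≈ 3.33 kt.
3 kt < 30 kt ⇒ not rapid intensification.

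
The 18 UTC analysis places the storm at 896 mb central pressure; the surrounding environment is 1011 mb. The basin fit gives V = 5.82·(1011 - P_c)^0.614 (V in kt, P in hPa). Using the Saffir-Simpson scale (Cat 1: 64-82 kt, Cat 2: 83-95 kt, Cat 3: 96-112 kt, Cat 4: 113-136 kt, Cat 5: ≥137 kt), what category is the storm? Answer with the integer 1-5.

ΔP = 1011 − 896 = 115 mb.
V ≈ 5.82 × 115^0.614 = 5.82 × 18.42 ≈ 107 kt.
107 kt falls in the Category 3 band.

3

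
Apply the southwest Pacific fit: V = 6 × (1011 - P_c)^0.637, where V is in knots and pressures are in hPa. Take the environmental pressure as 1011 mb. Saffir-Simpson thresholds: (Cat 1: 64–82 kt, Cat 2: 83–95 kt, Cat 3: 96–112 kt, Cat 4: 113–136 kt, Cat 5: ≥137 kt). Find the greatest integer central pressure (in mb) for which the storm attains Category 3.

Category 3 begins at V = 96 kt.
Required ΔP = (96/6)^(1/0.637) = 16.000^1.570 ≈ 77.68 mb.
P_c ≤ 1011 − 77.68 = 933.32, so the highest integer P_c is 933 mb.

933 mb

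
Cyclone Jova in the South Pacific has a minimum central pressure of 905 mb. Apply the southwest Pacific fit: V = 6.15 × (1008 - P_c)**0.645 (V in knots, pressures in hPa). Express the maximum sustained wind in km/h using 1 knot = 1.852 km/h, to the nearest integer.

ΔP = 1008 − 905 = 103 mb.
V ≈ 6.15 × 103^0.645 = 6.15 × 19.874 ≈ 122.224 kt.
122.224 × 1.852 ≈ 226.36 km/h → 226 km/h.

226 km/h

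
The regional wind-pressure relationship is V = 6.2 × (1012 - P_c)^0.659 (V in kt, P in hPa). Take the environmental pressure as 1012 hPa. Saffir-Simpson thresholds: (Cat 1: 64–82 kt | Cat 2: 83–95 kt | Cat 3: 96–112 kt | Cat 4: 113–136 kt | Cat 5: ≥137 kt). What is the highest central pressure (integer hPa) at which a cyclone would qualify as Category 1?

977 hPa

Category 1 begins at V = 64 kt.
Required ΔP = (64/6.2)^(1/0.659) = 10.323^1.517 ≈ 34.54 hPa.
P_c ≤ 1012 − 34.54 = 977.46, so the highest integer P_c is 977 hPa.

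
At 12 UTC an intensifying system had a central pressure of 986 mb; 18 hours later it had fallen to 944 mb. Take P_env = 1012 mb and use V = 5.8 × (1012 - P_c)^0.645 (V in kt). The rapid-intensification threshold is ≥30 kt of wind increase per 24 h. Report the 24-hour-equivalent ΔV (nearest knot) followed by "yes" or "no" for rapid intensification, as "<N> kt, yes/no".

V₁: ΔP = 26, V ≈ 5.8 × 26^0.645 ≈ 47.43 kt.
V₂: ΔP = 68, V ≈ 5.8 × 68^0.645 ≈ 88.19 kt.
ΔV over 18 h = 40.76 kt → 24 h equivalent = 40.76 × 24/18 ≈ 54.35 kt.
54 kt ≥ 30 kt ⇒ rapid intensification.

54 kt, yes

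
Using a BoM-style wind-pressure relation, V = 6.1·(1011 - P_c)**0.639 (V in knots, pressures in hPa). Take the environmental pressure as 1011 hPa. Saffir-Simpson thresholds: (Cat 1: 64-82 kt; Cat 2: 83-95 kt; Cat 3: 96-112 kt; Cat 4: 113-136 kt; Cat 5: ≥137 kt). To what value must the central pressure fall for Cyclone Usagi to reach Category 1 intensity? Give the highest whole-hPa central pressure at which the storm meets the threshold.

Category 1 begins at V = 64 kt.
Required ΔP = (64/6.1)^(1/0.639) = 10.492^1.565 ≈ 39.59 hPa.
P_c ≤ 1011 − 39.59 = 971.41, so the highest integer P_c is 971 hPa.

971 hPa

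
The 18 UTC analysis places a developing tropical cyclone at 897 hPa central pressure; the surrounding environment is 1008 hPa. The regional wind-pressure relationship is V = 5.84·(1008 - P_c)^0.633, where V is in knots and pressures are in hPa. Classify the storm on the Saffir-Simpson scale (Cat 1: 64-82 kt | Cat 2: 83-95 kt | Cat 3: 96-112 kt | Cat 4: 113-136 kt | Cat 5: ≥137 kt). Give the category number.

ΔP = 1008 − 897 = 111 hPa.
V ≈ 5.84 × 111^0.633 = 5.84 × 19.71 ≈ 115 kt.
115 kt falls in the Category 4 band.

4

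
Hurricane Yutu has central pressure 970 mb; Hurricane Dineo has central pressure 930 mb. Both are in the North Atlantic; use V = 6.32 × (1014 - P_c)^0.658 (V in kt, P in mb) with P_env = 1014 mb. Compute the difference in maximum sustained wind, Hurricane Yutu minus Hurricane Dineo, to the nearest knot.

-40 kt

Hurricane Yutu: ΔP = 44; V ≈ 6.32 × 44^0.658 ≈ 76.23 kt.
Hurricane Dineo: ΔP = 84; V ≈ 6.32 × 84^0.658 ≈ 116.65 kt.
Difference ≈ 76.23 − 116.65 = -40.42 → -40 kt.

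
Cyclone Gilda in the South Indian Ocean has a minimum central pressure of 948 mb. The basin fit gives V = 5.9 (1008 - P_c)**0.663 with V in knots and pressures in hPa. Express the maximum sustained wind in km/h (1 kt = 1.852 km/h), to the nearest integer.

ΔP = 1008 − 948 = 60 mb.
V ≈ 5.9 × 60^0.663 = 5.9 × 15.098 ≈ 89.077 kt.
89.077 × 1.852 ≈ 164.97 km/h → 165 km/h.

165 km/h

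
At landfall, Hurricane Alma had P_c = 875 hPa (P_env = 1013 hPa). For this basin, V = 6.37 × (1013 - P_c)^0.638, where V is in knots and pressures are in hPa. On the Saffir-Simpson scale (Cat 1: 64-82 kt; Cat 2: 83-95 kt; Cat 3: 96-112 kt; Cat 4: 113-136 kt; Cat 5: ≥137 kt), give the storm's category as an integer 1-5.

ΔP = 1013 − 875 = 138 hPa.
V ≈ 6.37 × 138^0.638 = 6.37 × 23.19 ≈ 148 kt.
148 kt falls in the Category 5 band.

5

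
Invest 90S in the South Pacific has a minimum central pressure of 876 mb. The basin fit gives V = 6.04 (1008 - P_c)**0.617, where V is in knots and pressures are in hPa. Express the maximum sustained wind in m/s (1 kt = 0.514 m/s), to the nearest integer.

63 m/s

ΔP = 1008 − 876 = 132 mb.
V ≈ 6.04 × 132^0.617 = 6.04 × 20.342 ≈ 122.866 kt.
122.866 × 0.514 ≈ 63.15 m/s → 63 m/s.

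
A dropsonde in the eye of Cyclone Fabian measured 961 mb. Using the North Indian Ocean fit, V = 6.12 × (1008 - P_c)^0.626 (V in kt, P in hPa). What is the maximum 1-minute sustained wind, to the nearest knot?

ΔP = 1008 − 961 = 47 mb.
47^0.626 ≈ 11.136.
V ≈ 6.12 × 11.136 ≈ 68.2 kt.

68 kt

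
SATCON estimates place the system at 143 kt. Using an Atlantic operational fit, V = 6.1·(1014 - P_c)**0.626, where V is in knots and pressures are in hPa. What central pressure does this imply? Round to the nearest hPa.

ΔP = (V / 6.1)^(1/0.626) = (143/6.1)^1.597.
143/6.1 = 23.443; 23.443^1.597 ≈ 154.35 hPa.
P_c = 1014 − 154.35 = 859.65 ≈ 860 hPa.

860 hPa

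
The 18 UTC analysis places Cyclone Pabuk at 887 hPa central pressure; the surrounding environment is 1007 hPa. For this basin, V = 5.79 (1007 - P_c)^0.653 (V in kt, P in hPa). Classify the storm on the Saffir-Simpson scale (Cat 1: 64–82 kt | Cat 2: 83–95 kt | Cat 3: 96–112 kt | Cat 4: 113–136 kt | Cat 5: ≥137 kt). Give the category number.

4

ΔP = 1007 − 887 = 120 hPa.
V ≈ 5.79 × 120^0.653 = 5.79 × 22.79 ≈ 132 kt.
132 kt falls in the Category 4 band.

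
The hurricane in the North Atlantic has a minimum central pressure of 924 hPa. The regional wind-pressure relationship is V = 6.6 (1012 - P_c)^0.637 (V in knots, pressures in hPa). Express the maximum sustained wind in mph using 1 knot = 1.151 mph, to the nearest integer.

ΔP = 1012 − 924 = 88 hPa.
V ≈ 6.6 × 88^0.637 = 6.6 × 17.323 ≈ 114.335 kt.
114.335 × 1.151 ≈ 131.60 mph → 132 mph.

132 mph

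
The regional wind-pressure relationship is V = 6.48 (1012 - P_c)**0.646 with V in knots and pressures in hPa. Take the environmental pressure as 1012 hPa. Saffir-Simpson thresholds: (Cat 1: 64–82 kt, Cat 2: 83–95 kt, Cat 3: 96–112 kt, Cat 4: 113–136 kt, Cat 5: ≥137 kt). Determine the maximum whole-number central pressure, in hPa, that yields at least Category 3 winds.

947 hPa

Category 3 begins at V = 96 kt.
Required ΔP = (96/6.48)^(1/0.646) = 14.815^1.548 ≈ 64.90 hPa.
P_c ≤ 1012 − 64.90 = 947.10, so the highest integer P_c is 947 hPa.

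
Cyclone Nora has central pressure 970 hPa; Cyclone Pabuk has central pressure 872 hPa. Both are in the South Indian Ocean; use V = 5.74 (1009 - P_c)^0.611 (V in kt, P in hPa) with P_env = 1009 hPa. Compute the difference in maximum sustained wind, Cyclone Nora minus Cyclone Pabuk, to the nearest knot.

-62 kt

Cyclone Nora: ΔP = 39; V ≈ 5.74 × 39^0.611 ≈ 53.83 kt.
Cyclone Pabuk: ΔP = 137; V ≈ 5.74 × 137^0.611 ≈ 116.00 kt.
Difference ≈ 53.83 − 116.00 = -62.17 → -62 kt.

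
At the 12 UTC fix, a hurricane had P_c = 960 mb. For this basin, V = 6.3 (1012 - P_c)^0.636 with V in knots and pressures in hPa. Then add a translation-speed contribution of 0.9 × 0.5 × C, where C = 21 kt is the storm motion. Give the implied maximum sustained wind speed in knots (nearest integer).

ΔP = 1012 − 960 = 52 mb.
52^0.636 ≈ 12.342.
V ≈ 6.3 × 12.342 ≈ 77.8 kt.
Translation term: 0.9 × 0.5 × 21 = 9.45 kt.
Corrected V ≈ 87.25 kt → 87 kt.

87 kt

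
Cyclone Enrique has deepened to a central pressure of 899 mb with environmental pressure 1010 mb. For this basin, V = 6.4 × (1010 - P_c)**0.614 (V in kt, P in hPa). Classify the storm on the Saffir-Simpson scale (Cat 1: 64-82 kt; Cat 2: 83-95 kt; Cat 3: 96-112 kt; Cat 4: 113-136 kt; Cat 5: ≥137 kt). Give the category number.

4

ΔP = 1010 − 899 = 111 mb.
V ≈ 6.4 × 111^0.614 = 6.4 × 18.02 ≈ 115 kt.
115 kt falls in the Category 4 band.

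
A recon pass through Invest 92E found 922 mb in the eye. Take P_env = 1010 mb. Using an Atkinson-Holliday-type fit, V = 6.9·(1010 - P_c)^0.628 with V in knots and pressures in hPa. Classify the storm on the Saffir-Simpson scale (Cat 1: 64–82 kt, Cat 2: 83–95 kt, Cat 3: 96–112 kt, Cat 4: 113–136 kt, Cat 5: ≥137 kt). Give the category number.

4

ΔP = 1010 − 922 = 88 mb.
V ≈ 6.9 × 88^0.628 = 6.9 × 16.64 ≈ 115 kt.
115 kt falls in the Category 4 band.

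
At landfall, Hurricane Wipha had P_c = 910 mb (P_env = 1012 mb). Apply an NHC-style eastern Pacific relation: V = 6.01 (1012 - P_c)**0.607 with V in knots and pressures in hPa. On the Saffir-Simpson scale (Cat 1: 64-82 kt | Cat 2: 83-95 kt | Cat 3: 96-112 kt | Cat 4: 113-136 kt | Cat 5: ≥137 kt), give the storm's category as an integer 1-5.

3

ΔP = 1012 − 910 = 102 mb.
V ≈ 6.01 × 102^0.607 = 6.01 × 16.57 ≈ 100 kt.
100 kt falls in the Category 3 band.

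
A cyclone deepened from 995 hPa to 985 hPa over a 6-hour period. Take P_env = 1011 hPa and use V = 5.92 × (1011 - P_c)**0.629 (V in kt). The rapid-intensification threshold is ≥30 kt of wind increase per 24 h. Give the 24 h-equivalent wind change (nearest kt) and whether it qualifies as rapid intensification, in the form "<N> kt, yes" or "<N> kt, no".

48 kt, yes

V₁: ΔP = 16, V ≈ 5.92 × 16^0.629 ≈ 33.86 kt.
V₂: ΔP = 26, V ≈ 5.92 × 26^0.629 ≈ 45.96 kt.
ΔV over 6 h = 12.10 kt → 24 h equivalent = 12.10 × 24/6 ≈ 48.40 kt.
48 kt ≥ 30 kt ⇒ rapid intensification.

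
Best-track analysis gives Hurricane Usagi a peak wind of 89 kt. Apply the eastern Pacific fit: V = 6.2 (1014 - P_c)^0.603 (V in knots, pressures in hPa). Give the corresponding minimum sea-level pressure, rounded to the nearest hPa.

ΔP = (V / 6.2)^(1/0.603) = (89/6.2)^1.658.
89/6.2 = 14.355; 14.355^1.658 ≈ 82.93 hPa.
P_c = 1014 − 82.93 = 931.07 ≈ 931 hPa.

931 hPa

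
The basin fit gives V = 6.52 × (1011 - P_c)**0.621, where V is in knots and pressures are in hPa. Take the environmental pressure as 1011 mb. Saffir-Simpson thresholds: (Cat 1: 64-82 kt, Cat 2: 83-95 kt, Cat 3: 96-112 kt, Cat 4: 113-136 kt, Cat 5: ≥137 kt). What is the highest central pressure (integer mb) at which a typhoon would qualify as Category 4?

Category 4 begins at V = 113 kt.
Required ΔP = (113/6.52)^(1/0.621) = 17.331^1.610 ≈ 98.83 mb.
P_c ≤ 1011 − 98.83 = 912.17, so the highest integer P_c is 912 mb.

912 mb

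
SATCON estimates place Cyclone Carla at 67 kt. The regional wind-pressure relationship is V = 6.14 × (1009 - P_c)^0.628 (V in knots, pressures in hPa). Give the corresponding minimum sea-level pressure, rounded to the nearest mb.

964 mb

ΔP = (V / 6.14)^(1/0.628) = (67/6.14)^1.592.
67/6.14 = 10.912; 10.912^1.592 ≈ 44.95 mb.
P_c = 1009 − 44.95 = 964.05 ≈ 964 mb.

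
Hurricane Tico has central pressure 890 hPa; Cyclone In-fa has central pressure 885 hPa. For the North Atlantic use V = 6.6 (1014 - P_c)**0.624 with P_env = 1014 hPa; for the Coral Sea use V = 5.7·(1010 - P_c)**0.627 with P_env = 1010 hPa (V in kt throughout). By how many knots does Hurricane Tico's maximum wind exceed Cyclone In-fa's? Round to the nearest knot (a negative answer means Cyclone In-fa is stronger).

Hurricane Tico: ΔP = 124; V ≈ 6.6 × 124^0.624 ≈ 133.61 kt.
Cyclone In-fa: ΔP = 125; V ≈ 5.7 × 125^0.627 ≈ 117.66 kt.
Difference ≈ 133.61 − 117.66 = 15.95 → 16 kt.

16 kt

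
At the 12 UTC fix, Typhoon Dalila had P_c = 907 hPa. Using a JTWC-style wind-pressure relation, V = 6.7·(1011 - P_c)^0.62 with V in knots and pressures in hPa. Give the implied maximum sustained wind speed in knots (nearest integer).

119 kt

ΔP = 1011 − 907 = 104 hPa.
104^0.62 ≈ 17.806.
V ≈ 6.7 × 17.806 ≈ 119.3 kt.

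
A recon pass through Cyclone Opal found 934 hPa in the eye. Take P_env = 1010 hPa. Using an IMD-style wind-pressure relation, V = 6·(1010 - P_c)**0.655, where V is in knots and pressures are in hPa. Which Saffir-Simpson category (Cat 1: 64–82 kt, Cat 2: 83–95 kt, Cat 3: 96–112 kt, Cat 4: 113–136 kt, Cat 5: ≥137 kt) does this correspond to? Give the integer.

3

ΔP = 1010 − 934 = 76 hPa.
V ≈ 6 × 76^0.655 = 6 × 17.06 ≈ 102 kt.
102 kt falls in the Category 3 band.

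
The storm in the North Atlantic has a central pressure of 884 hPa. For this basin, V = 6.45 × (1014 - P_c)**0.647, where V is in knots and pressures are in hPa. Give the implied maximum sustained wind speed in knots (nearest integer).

150 kt

ΔP = 1014 − 884 = 130 hPa.
130^0.647 ≈ 23.320.
V ≈ 6.45 × 23.320 ≈ 150.4 kt.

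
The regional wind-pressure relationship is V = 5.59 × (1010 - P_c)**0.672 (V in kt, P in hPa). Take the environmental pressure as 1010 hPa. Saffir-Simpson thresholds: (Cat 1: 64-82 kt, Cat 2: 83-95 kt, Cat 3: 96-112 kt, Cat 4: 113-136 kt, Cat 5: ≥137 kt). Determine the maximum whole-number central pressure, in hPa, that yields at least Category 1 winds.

972 hPa

Category 1 begins at V = 64 kt.
Required ΔP = (64/5.59)^(1/0.672) = 11.449^1.488 ≈ 37.63 hPa.
P_c ≤ 1010 − 37.63 = 972.37, so the highest integer P_c is 972 hPa.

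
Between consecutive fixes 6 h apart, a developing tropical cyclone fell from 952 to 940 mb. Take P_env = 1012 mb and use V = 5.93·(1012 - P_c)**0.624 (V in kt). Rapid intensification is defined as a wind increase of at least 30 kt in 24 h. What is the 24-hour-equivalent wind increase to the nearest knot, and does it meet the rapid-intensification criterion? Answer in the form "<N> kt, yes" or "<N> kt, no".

37 kt, yes

V₁: ΔP = 60, V ≈ 5.93 × 60^0.624 ≈ 76.32 kt.
V₂: ΔP = 72, V ≈ 5.93 × 72^0.624 ≈ 85.51 kt.
ΔV over 6 h = 9.19 kt → 24 h equivalent = 9.19 × 24/6 ≈ 36.76 kt.
37 kt ≥ 30 kt ⇒ rapid intensification.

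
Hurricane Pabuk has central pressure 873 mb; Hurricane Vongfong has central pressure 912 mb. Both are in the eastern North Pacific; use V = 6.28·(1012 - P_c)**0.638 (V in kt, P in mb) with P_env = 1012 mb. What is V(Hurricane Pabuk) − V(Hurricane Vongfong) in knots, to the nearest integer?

Hurricane Pabuk: ΔP = 139; V ≈ 6.28 × 139^0.638 ≈ 146.29 kt.
Hurricane Vongfong: ΔP = 100; V ≈ 6.28 × 100^0.638 ≈ 118.57 kt.
Difference ≈ 146.29 − 118.57 = 27.72 → 28 kt.

28 kt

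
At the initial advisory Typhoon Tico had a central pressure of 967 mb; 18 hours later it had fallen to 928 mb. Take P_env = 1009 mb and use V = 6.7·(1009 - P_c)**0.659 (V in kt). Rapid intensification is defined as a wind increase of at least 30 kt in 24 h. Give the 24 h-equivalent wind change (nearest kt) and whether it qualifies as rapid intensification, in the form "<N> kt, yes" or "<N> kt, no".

57 kt, yes

V₁: ΔP = 42, V ≈ 6.7 × 42^0.659 ≈ 78.67 kt.
V₂: ΔP = 81, V ≈ 6.7 × 81^0.659 ≈ 121.27 kt.
ΔV over 18 h = 42.60 kt → 24 h equivalent = 42.60 × 24/18 ≈ 56.80 kt.
57 kt ≥ 30 kt ⇒ rapid intensification.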